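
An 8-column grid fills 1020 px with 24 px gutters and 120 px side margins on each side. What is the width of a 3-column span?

Take off 240 px of margins, leaving 780 px.
780 − 7·24 = 612; ÷8 gives c = 76.5 px.
3-column span = 3·76.5 + 2·24 = 277.5 px.

277.5 px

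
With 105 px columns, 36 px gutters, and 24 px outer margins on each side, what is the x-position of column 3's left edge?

Column 3 starts at margin + 2·(column + gutter) = 24 + 2·141 = 306 px.

306 px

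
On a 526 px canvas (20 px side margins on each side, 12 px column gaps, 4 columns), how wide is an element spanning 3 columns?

361.5 px

Inside the margins: 526 − 40 = 486 px.
4 columns + 3 column gaps: 4c + 3·12 = 486.
4c = 486 − 36 = 450, so c = 112.5 px.
Span of 3: 3·112.5 + 2·12 = 337.5 + 24 = 361.5 px.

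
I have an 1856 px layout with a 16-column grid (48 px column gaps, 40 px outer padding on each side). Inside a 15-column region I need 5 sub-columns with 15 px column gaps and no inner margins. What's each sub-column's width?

320.4 px

Outer content = 1856 − 2·40 = 1776 px.
16 columns + 15 column gaps: 16c + 15·48 = 1776.
16c = 1776 − 720 = 1056, so c = 66 px.
15-column span = 15·66 + 14·48 = 1662 px.
5d + 4·15 = 1662 → 5d = 1602 → d = 320.4 px.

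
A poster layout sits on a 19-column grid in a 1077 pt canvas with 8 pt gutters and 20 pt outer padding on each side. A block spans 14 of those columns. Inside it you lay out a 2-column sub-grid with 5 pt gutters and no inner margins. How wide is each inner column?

Inside the margins: 1077 − 40 = 1037 pt.
Subtracting 18 gutters of 8 leaves 893 for 19 columns, so c = 47 pt.
14-column span = 14·47 + 13·8 = 762 pt.
2d + 1·5 = 762 → 2d = 757 → d = 378.5 pt.

378.5 pt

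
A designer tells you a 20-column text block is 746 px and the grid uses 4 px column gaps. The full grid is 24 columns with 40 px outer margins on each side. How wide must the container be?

20c + 19·4 = 746 → 20c = 670 → c = 33.5 px.
Adding margins, columns and gutters: 80 + 804 + 92 = 976 px.

976 px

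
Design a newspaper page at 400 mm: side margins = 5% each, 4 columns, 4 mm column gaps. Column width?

87 mm

Each margin = 5% of 400 = 20 mm; content = 400 − 2·20 = 360 mm.
4c + 3·4 = 360 → 4c = 348 → c = 87 mm.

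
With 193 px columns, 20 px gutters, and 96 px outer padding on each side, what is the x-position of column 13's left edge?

Before column 13: the margin + 12 columns + 12 gutters.
Offset = 96 + 12·(193 + 20) = 96 + 2556 = 2652 px.

2652 px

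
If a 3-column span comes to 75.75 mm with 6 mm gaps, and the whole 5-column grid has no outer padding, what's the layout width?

Subtracting 2 gaps of 6 leaves 63.75 for 3 columns, so c = 21.25 mm.
Layout = 5·21.25 + 4·6 = 106.25 + 24 = 130.25 mm.

130.25 mm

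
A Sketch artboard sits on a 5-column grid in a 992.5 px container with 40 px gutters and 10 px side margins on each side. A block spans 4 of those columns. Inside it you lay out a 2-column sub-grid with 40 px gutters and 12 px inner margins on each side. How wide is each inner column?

353 px

Inside the margins: 992.5 − 20 = 972.5 px.
5 columns + 4 gutters: 5c + 4·40 = 972.5.
5c = 972.5 − 160 = 812.5, so c = 162.5 px.
Span of 4: 4·162.5 + 3·40 = 650 + 120 = 770 px.
Inner content = 770 − 2·12 = 746 px.
2d + 1·40 = 746 → 2d = 706 → d = 353 px.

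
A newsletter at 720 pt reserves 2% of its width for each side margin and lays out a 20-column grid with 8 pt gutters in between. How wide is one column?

Margins: 2% × 720 = 14.4 pt each, so content = 720 − 28.8 = 691.2 pt.
691.2 − 19·8 = 539.2; ÷20 gives c = 26.96 pt.

26.96 pt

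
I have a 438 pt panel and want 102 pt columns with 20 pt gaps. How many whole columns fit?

k columns need k·102 + (k−1)·20 = k·122 − 20.
k·122 − 20 ≤ 438 → k ≤ 458 / 122 ≈ 3.75, so k = 3.

3 columns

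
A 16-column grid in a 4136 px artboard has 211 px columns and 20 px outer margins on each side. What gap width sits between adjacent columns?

Inside the margins: 4136 − 40 = 4096 px.
Columns use 3376 px, leaving 720 px across 15 gaps = 48 px each.

48 px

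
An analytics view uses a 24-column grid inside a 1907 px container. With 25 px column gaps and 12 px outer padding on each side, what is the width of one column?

Content width = 1907 − 2·12 = 1883 px.
1883 − 23·25 = 1308; ÷24 gives c = 54.5 px.

54.5 px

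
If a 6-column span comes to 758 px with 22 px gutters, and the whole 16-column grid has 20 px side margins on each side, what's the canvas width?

2098 px

758 − 5·22 = 648; ÷6 gives c = 108 px.
Total width: 2·20 + 16·108 + 15·22 = 2098 px.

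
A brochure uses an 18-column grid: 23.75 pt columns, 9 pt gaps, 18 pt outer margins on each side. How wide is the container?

Container = 2·18 + 18·23.75 + 17·9 = 36 + 427.5 + 153 = 616.5 pt.

616.5 pt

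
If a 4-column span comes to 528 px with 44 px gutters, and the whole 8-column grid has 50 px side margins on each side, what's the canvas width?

4c + 3·44 = 528 → 4c = 396 → c = 99 px.
Canvas = 2·50 + 8·99 + 7·44 = 100 + 792 + 308 = 1200 px.

1200 px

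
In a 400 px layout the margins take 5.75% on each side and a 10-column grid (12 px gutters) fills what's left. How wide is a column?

24.6 px

400 × (1 − 2·5.75%) = 400 × 88.5% = 354 px for the columns.
Subtracting 9 gutters of 12 leaves 246 for 10 columns, so c = 24.6 px.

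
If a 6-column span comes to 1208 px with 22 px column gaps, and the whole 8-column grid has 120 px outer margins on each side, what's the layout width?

1858 px

6c + 5·22 = 1208 → 6c = 1098 → c = 183 px.
Adding margins, columns and gutters: 240 + 1464 + 154 = 1858 px.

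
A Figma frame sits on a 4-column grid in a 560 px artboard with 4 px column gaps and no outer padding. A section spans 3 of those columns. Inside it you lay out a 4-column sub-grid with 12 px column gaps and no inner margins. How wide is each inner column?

95.75 px

4c + 3·4 = 560 → 4c = 548 → c = 137 px.
3-column span = 3·137 + 2·4 = 419 px.
4 columns + 3 column gaps: 4d + 3·12 = 419.
4d = 419 − 36 = 383, so d = 95.75 px.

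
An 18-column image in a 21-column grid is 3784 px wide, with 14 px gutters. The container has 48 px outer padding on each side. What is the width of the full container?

Subtracting 17 gutters of 14 leaves 3546 for 18 columns, so c = 197 px.
Total width: 2·48 + 21·197 + 20·14 = 4513 px.

4513 px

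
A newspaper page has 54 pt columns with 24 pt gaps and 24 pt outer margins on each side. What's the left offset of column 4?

258 pt

Before column 4: the margin + 3 columns + 3 gaps.
Offset = 24 + 3·(54 + 24) = 24 + 234 = 258 pt.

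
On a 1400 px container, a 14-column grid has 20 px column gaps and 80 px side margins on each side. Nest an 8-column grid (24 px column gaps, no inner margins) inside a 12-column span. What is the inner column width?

111.5 px

Inside the margins: 1400 − 160 = 1240 px.
Subtracting 13 column gaps of 20 leaves 980 for 14 columns, so c = 70 px.
Span of 12: 12·70 + 11·20 = 840 + 220 = 1060 px.
8 columns + 7 column gaps: 8d + 7·24 = 1060.
8d = 1060 − 168 = 892, so d = 111.5 px.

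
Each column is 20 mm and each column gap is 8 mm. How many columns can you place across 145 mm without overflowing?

Each extra column adds 20 + 8 = 28 mm.
(145 + 8) / 28 = 5.46, so 5 columns fit.

5 columns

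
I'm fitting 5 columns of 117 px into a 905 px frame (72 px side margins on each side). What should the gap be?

44 px

Inside the margins: 905 − 144 = 761 px.
5·117 + 4g = 761 → 4g = 176 → g = 44 px.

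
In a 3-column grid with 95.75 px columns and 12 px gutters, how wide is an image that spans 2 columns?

203.5 px

Span of 2: 2·95.75 + 1·12 = 191.5 + 12 = 203.5 px.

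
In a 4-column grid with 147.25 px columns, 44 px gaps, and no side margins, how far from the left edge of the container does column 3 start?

Each column+gutter stride is 191.25 px; with no margin, 2 of them is 382.5 px.

382.5 px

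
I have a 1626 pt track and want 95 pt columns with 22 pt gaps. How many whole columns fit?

k columns need k·95 + (k−1)·22 = k·117 − 22.
k·117 − 22 ≤ 1626 → k ≤ 1648 / 117 ≈ 14.09, so k = 14.

14 columns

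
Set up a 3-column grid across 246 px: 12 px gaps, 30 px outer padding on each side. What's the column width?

Subtract both margins: 246 − 2·30 = 186 px.
186 − 2·12 = 162; ÷3 gives c = 54 px.

54 px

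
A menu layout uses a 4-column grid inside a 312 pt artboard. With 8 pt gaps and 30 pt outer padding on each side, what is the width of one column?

57 pt

Subtract both margins: 312 − 2·30 = 252 pt.
Subtracting 3 gaps of 8 leaves 228 for 4 columns, so c = 57 pt.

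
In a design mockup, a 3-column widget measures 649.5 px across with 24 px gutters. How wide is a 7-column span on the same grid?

3 columns + 2 gutters: 3c + 2·24 = 649.5.
3c = 649.5 − 48 = 601.5, so c = 200.5 px.
7 columns plus 6 gutters: 1403.5 + 144 = 1547.5 px.

1547.5 px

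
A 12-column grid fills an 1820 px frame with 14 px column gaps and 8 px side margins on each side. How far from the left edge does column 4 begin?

462.5 px

Take off 16 px of margins, leaving 1804 px.
1804 − 11·14 = 1650; ÷12 gives c = 137.5 px.
Before column 4: the margin + 3 columns + 3 column gaps.
Offset = 8 + 3·(137.5 + 14) = 8 + 454.5 = 462.5 px.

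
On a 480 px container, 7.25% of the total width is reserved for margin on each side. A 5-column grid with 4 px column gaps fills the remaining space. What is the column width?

Margins: 7.25% × 480 = 34.8 px each, so content = 480 − 69.6 = 410.4 px.
410.4 − 4·4 = 394.4; ÷5 gives c = 78.88 px.

78.88 px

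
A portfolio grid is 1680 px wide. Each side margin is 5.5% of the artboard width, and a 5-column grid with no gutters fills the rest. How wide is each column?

Margins: 5.5% × 1680 = 92.4 px each, so content = 1680 − 184.8 = 1495.2 px.
With no gutters, each column is 1495.2/5 = 299.04 px.

299.04 px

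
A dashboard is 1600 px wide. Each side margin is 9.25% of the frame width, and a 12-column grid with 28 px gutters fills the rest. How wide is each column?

83 px

Each margin = 9.25% of 1600 = 148 px; content = 1600 − 2·148 = 1304 px.
12 columns + 11 gutters: 12c + 11·28 = 1304.
12c = 1304 − 308 = 996, so c = 83 px.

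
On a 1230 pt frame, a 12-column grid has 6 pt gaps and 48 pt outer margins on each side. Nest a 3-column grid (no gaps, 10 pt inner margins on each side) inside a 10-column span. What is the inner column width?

308 pt

Take off 96 pt of margins, leaving 1134 pt.
12c + 11·6 = 1134 → 12c = 1068 → c = 89 pt.
10-column span = 10·89 + 9·6 = 944 pt.
Inner content = 944 − 2·10 = 924 pt.
With no gaps, each column is 924/3 = 308 pt.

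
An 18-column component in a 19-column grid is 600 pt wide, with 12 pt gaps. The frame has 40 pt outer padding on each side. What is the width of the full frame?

714 pt

Subtracting 17 gaps of 12 leaves 396 for 18 columns, so c = 22 pt.
Frame = 2·40 + 19·22 + 18·12 = 80 + 418 + 216 = 714 pt.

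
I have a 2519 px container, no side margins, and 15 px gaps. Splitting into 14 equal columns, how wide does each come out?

166 px

14 columns + 13 gaps: 14c + 13·15 = 2519.
14c = 2519 − 195 = 2324, so c = 166 px.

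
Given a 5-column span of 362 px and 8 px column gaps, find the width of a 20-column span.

1472 px

Subtracting 4 column gaps of 8 leaves 330 for 5 columns, so c = 66 px.
20-column span = 20·66 + 19·8 = 1472 px.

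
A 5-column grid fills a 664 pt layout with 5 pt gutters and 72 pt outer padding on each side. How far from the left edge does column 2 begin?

177 pt

Subtract both margins: 664 − 2·72 = 520 pt.
5 columns + 4 gutters: 5c + 4·5 = 520.
5c = 520 − 20 = 500, so c = 100 pt.
Column 2 starts at margin + 1·(column + gutter) = 72 + 1·105 = 177 pt.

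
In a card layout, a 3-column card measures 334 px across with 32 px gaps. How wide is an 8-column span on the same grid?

944 px

3 columns + 2 gaps: 3c + 2·32 = 334.
3c = 334 − 64 = 270, so c = 90 px.
8-column span = 8·90 + 7·32 = 944 px.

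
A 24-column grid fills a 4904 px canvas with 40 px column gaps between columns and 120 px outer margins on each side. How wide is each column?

Content width = 4904 − 2·120 = 4664 px.
Subtracting 23 column gaps of 40 leaves 3744 for 24 columns, so c = 156 px.

156 px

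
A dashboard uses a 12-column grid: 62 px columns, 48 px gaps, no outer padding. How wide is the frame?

Summing: 744 + 528 = 1272 px.

1272 px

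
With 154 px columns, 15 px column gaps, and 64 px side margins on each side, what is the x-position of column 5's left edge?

740 px

Each column+gutter stride is 169 px; 4 of them past the 64 px margin is 64 + 676 = 740 px.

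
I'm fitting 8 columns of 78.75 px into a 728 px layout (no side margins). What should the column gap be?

8 columns take 8·78.75 = 630 px; remaining 98 splits into 7 column gaps.
g = 98 / 7 = 14 px.

14 px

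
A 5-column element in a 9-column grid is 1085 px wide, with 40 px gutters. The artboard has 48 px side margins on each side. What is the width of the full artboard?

2081 px

1085 − 4·40 = 925; ÷5 gives c = 185 px.
Adding margins, columns and gutters: 96 + 1665 + 320 = 2081 px.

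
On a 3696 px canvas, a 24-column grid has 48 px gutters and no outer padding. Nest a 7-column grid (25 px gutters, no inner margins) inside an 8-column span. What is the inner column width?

3696 − 23·48 = 2592; ÷24 gives c = 108 px.
8-column span = 8·108 + 7·48 = 1200 px.
7d + 6·25 = 1200 → 7d = 1050 → d = 150 px.

150 px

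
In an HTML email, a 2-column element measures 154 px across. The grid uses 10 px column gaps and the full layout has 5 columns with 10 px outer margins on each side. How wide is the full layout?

420 px

Subtracting 1 column gap of 10 leaves 144 for 2 columns, so c = 72 px.
Adding margins, columns and gutters: 20 + 360 + 40 = 420 px.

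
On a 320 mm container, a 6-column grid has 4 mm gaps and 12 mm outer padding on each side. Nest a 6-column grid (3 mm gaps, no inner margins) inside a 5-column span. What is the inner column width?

38.5 mm

Outer content = 320 − 2·12 = 296 mm.
296 − 5·4 = 276; ÷6 gives c = 46 mm.
5 columns plus 4 gaps: 230 + 16 = 246 mm.
6 columns + 5 gaps: 6d + 5·3 = 246.
6d = 246 − 15 = 231, so d = 38.5 mm.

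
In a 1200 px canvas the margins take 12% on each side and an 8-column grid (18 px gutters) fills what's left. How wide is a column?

98.25 px

Each margin = 12% of 1200 = 144 px; content = 1200 − 2·144 = 912 px.
8c + 7·18 = 912 → 8c = 786 → c = 98.25 px.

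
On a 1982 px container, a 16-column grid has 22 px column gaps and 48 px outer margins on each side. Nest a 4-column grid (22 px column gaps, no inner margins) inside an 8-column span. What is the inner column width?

216.5 px

Subtract both margins: 1982 − 2·48 = 1886 px.
1886 − 15·22 = 1556; ÷16 gives c = 97.25 px.
8 columns plus 7 column gaps: 778 + 154 = 932 px.
4d + 3·22 = 932 → 4d = 866 → d = 216.5 px.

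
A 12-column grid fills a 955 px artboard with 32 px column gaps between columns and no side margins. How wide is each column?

50.25 px

Subtracting 11 column gaps of 32 leaves 603 for 12 columns, so c = 50.25 px.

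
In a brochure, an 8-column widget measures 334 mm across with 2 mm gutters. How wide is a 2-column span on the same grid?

334 − 7·2 = 320; ÷8 gives c = 40 mm.
Span of 2: 2·40 + 1·2 = 80 + 2 = 82 mm.

82 mm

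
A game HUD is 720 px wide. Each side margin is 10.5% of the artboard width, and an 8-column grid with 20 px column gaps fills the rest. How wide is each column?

53.6 px

720 × (1 − 2·10.5%) = 720 × 79% = 568.8 px for the columns.
8 columns + 7 column gaps: 8c + 7·20 = 568.8.
8c = 568.8 − 140 = 428.8, so c = 53.6 px.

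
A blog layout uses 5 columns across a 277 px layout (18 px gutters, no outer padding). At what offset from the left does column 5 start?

277 − 4·18 = 205; ÷5 gives c = 41 px.
Each column+gutter stride is 59 px; with no margin, 4 of them is 236 px.

236 px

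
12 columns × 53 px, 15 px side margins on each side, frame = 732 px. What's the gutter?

6 px

Subtract both margins: 732 − 2·15 = 702 px.
12·53 + 11g = 702 → 11g = 66 → g = 6 px.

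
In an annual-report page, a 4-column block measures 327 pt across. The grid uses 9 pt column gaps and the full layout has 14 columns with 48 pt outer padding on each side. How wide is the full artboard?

1263 pt

4c + 3·9 = 327 → 4c = 300 → c = 75 pt.
Artboard = 2·48 + 14·75 + 13·9 = 96 + 1050 + 117 = 1263 pt.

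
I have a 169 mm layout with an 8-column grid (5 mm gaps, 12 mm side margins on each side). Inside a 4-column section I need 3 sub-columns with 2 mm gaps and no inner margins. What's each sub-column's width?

Inside the margins: 169 − 24 = 145 mm.
145 − 7·5 = 110; ÷8 gives c = 13.75 mm.
4-column span = 4·13.75 + 3·5 = 70 mm.
Subtracting 2 gaps of 2 leaves 66 for 3 columns, so d = 22 mm.

22 mm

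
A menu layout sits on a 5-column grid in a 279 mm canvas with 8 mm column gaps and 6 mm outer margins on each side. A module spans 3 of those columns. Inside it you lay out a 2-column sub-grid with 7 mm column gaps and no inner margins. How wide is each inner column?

Outer content = 279 − 2·6 = 267 mm.
Subtracting 4 column gaps of 8 leaves 235 for 5 columns, so c = 47 mm.
3 columns plus 2 column gaps: 141 + 16 = 157 mm.
157 − 1·7 = 150; ÷2 gives d = 75 mm.

75 mm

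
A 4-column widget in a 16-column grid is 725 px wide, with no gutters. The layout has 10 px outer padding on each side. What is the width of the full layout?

With no gutters, each column is 725/4 = 181.25 px.
Layout = 2·10 + 16·181.25 = 20 + 2900 = 2920 px.

2920 px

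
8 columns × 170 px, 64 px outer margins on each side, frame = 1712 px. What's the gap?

Content width = 1712 − 2·64 = 1584 px.
Columns use 1360 px, leaving 224 px across 7 gaps = 32 px each.

32 px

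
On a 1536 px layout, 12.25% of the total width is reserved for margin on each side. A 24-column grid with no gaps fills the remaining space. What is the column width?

Margins: 12.25% × 1536 = 188.16 px each, so content = 1536 − 376.32 = 1159.68 px.
1159.68 / 24 = 48.32 px per column.

48.32 px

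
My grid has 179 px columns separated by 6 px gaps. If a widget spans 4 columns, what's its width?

734 px

4-column span = 4·179 + 3·6 = 734 px.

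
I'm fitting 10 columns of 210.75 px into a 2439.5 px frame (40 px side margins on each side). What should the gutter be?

28 px

Take off 80 px of margins, leaving 2359.5 px.
10 columns take 10·210.75 = 2107.5 px; remaining 252 splits into 9 gutters.
g = 252 / 9 = 28 px.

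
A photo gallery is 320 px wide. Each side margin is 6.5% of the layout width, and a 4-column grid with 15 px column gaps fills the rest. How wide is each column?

320 × (1 − 2·6.5%) = 320 × 87% = 278.4 px for the columns.
278.4 − 3·15 = 233.4; ÷4 gives c = 58.35 px.

58.35 px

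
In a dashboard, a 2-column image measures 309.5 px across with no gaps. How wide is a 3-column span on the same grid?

464.25 px

With no gaps, each column is 309.5/2 = 154.75 px.
3-column span = 3·154.75 = 464.25 px.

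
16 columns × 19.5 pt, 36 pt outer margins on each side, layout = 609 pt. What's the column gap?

Content width = 609 − 2·36 = 537 pt.
16·19.5 + 15g = 537 → 15g = 225 → g = 15 pt.

15 pt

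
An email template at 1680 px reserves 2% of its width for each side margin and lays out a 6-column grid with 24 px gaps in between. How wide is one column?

Each margin = 2% of 1680 = 33.6 px; content = 1680 − 2·33.6 = 1612.8 px.
6c + 5·24 = 1612.8 → 6c = 1492.8 → c = 248.8 px.

248.8 px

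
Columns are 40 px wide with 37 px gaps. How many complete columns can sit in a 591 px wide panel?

8 columns: 8·40 + 7·37 = 579 px ≤ 591.
9 columns: 656 px > 591. So 8.

8 columns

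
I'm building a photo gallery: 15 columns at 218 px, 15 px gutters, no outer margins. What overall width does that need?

Summing: 3270 + 210 = 3480 px.

3480 px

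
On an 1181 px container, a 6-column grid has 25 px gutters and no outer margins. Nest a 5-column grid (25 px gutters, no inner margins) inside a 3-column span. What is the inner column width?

6 columns + 5 gutters: 6c + 5·25 = 1181.
6c = 1181 − 125 = 1056, so c = 176 px.
3-column span = 3·176 + 2·25 = 578 px.
5 columns + 4 gutters: 5d + 4·25 = 578.
5d = 578 − 100 = 478, so d = 95.6 px.

95.6 px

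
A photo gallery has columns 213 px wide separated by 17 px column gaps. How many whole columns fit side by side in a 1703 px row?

Each extra column adds 213 + 17 = 230 px.
(1703 + 17) / 230 = 7.48, so 7 columns fit.

7 columns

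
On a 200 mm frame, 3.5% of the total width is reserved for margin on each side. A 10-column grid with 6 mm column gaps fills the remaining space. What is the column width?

13.2 mm

200 × (1 − 2·3.5%) = 200 × 93% = 186 mm for the columns.
Subtracting 9 column gaps of 6 leaves 132 for 10 columns, so c = 13.2 mm.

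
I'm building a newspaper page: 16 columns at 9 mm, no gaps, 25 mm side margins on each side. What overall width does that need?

194 mm

Total width: 2·25 + 16·9 = 194 mm.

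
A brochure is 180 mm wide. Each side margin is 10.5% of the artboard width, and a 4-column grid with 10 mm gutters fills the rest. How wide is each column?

180 × (1 − 2·10.5%) = 180 × 79% = 142.2 mm for the columns.
Subtracting 3 gutters of 10 leaves 112.2 for 4 columns, so c = 28.05 mm.

28.05 mm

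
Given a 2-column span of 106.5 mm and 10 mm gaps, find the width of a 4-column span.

223 mm

2c + 1·10 = 106.5 → 2c = 96.5 → c = 48.25 mm.
4-column span = 4·48.25 + 3·10 = 223 mm.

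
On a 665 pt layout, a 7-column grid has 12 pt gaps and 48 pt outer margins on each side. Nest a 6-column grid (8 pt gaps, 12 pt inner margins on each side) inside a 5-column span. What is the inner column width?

56.5 pt

Take off 96 pt of margins, leaving 569 pt.
Subtracting 6 gaps of 12 leaves 497 for 7 columns, so c = 71 pt.
5 columns plus 4 gaps: 355 + 48 = 403 pt.
Inner content = 403 − 2·12 = 379 pt.
Subtracting 5 gaps of 8 leaves 339 for 6 columns, so d = 56.5 pt.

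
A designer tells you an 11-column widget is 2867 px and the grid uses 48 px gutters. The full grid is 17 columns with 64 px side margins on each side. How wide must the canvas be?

4585 px

11 columns + 10 gutters: 11c + 10·48 = 2867.
11c = 2867 − 480 = 2387, so c = 217 px.
Canvas = 2·64 + 17·217 + 16·48 = 128 + 3689 + 768 = 4585 px.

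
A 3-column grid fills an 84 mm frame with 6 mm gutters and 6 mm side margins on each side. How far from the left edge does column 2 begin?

32 mm

Take off 12 mm of margins, leaving 72 mm.
3 columns + 2 gutters: 3c + 2·6 = 72.
3c = 72 − 12 = 60, so c = 20 mm.
Column 2 starts at margin + 1·(column + gutter) = 6 + 1·26 = 32 mm.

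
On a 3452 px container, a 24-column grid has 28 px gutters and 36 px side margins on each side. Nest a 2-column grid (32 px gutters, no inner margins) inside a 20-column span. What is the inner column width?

1390 px

Subtract both margins: 3452 − 2·36 = 3380 px.
24c + 23·28 = 3380 → 24c = 2736 → c = 114 px.
Span of 20: 20·114 + 19·28 = 2280 + 532 = 2812 px.
2812 − 1·32 = 2780; ÷2 gives d = 1390 px.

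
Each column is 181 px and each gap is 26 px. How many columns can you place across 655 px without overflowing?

Each extra column adds 181 + 26 = 207 px.
(655 + 26) / 207 = 3.29, so 3 columns fit.

3 columns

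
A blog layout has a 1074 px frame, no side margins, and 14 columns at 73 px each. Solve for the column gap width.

14·73 + 13g = 1074 → 13g = 52 → g = 4 px.

4 px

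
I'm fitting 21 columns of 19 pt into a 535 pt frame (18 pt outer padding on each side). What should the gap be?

Take off 36 pt of margins, leaving 499 pt.
Columns use 399 pt, leaving 100 pt across 20 gaps = 5 pt each.

5 pt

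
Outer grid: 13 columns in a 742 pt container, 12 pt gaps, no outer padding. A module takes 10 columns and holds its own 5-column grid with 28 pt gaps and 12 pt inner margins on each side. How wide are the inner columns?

13c + 12·12 = 742 → 13c = 598 → c = 46 pt.
10-column span = 10·46 + 9·12 = 568 pt.
Inner content = 568 − 2·12 = 544 pt.
Subtracting 4 gaps of 28 leaves 432 for 5 columns, so d = 86.4 pt.

86.4 pt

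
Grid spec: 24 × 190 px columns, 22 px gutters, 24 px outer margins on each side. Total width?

Adding margins, columns and gutters: 48 + 4560 + 506 = 5114 px.

5114 px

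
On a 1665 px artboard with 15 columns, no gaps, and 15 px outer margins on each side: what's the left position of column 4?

Subtract both margins: 1665 − 2·15 = 1635 px.
1635 / 15 = 109 px per column.
Before column 4: the margin + 3 columns + 3 gaps.
Offset = 15 + 3·(109 + 0) = 15 + 327 = 342 px.

342 px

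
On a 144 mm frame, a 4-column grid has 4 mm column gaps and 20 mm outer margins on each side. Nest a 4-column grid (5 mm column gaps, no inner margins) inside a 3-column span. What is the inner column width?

15.5 mm

Take off 40 mm of margins, leaving 104 mm.
4c + 3·4 = 104 → 4c = 92 → c = 23 mm.
Span of 3: 3·23 + 2·4 = 69 + 8 = 77 mm.
Subtracting 3 column gaps of 5 leaves 62 for 4 columns, so d = 15.5 mm.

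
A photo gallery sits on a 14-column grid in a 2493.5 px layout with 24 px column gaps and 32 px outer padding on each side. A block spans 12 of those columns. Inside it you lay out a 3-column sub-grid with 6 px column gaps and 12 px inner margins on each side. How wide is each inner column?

681 px

Take off 64 px of margins, leaving 2429.5 px.
2429.5 − 13·24 = 2117.5; ÷14 gives c = 151.25 px.
12 columns plus 11 column gaps: 1815 + 264 = 2079 px.
Inner content = 2079 − 2·12 = 2055 px.
3 columns + 2 column gaps: 3d + 2·6 = 2055.
3d = 2055 − 12 = 2043, so d = 681 px.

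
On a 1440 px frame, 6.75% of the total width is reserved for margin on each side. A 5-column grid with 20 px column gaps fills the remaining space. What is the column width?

233.12 px

Each margin = 6.75% of 1440 = 97.2 px; content = 1440 − 2·97.2 = 1245.6 px.
5 columns + 4 column gaps: 5c + 4·20 = 1245.6.
5c = 1245.6 − 80 = 1165.6, so c = 233.12 px.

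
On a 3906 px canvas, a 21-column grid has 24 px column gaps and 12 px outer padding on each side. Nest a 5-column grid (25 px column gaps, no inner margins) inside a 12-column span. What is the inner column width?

Take off 24 px of margins, leaving 3882 px.
3882 − 20·24 = 3402; ÷21 gives c = 162 px.
12-column span = 12·162 + 11·24 = 2208 px.
Subtracting 4 column gaps of 25 leaves 2108 for 5 columns, so d = 421.6 px.

421.6 px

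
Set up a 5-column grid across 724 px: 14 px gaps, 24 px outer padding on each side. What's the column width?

124 px

Take off 48 px of margins, leaving 676 px.
Subtracting 4 gaps of 14 leaves 620 for 5 columns, so c = 124 px.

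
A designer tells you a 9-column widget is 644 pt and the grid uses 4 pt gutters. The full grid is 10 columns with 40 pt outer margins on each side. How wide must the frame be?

Subtracting 8 gutters of 4 leaves 612 for 9 columns, so c = 68 pt.
Frame = 2·40 + 10·68 + 9·4 = 80 + 680 + 36 = 796 pt.

796 pt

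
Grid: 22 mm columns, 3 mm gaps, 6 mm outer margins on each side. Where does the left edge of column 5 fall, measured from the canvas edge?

106 mm

Column 5 starts at margin + 4·(column + gutter) = 6 + 4·25 = 106 mm.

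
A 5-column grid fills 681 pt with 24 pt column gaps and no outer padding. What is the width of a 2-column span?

258 pt

5 columns + 4 column gaps: 5c + 4·24 = 681.
5c = 681 − 96 = 585, so c = 117 pt.
2-column span = 2·117 + 1·24 = 258 pt.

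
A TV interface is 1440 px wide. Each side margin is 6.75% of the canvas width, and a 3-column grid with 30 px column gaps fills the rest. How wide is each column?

Margins: 6.75% × 1440 = 97.2 px each, so content = 1440 − 194.4 = 1245.6 px.
3c + 2·30 = 1245.6 → 3c = 1185.6 → c = 395.2 px.

395.2 px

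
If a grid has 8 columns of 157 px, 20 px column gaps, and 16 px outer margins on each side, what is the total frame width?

1428 px

Total width: 2·16 + 8·157 + 7·20 = 1428 px.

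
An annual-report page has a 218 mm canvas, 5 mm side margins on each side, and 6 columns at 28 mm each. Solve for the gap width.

Content width = 218 − 2·5 = 208 mm.
Columns use 168 mm, leaving 40 mm across 5 gaps = 8 mm each.

8 mm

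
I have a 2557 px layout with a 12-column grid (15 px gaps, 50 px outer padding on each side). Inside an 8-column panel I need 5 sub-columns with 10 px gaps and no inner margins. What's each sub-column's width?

Inside the margins: 2557 − 100 = 2457 px.
Subtracting 11 gaps of 15 leaves 2292 for 12 columns, so c = 191 px.
8-column span = 8·191 + 7·15 = 1633 px.
1633 − 4·10 = 1593; ÷5 gives d = 318.6 px.

318.6 px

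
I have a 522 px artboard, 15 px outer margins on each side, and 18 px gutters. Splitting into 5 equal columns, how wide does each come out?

84 px

Content width = 522 − 2·15 = 492 px.
5c + 4·18 = 492 → 5c = 420 → c = 84 px.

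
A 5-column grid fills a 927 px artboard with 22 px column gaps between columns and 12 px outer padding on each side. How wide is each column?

163 px

Take off 24 px of margins, leaving 903 px.
5 columns + 4 column gaps: 5c + 4·22 = 903.
5c = 903 − 88 = 815, so c = 163 px.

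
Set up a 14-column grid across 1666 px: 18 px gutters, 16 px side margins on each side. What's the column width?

Subtract both margins: 1666 − 2·16 = 1634 px.
1634 − 13·18 = 1400; ÷14 gives c = 100 px.

100 px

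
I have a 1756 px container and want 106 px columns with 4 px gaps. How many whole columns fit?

Each extra column adds 106 + 4 = 110 px.
(1756 + 4) / 110 = 16.00, so 16 columns fit.

16 columns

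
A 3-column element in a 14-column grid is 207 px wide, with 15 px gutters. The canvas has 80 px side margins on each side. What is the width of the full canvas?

207 − 2·15 = 177; ÷3 gives c = 59 px.
Canvas = 2·80 + 14·59 + 13·15 = 160 + 826 + 195 = 1181 px.

1181 px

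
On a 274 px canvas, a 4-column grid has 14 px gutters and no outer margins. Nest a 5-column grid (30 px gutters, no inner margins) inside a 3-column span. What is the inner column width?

16.4 px

4c + 3·14 = 274 → 4c = 232 → c = 58 px.
Span of 3: 3·58 + 2·14 = 174 + 28 = 202 px.
5 columns + 4 gutters: 5d + 4·30 = 202.
5d = 202 − 120 = 82, so d = 16.4 px.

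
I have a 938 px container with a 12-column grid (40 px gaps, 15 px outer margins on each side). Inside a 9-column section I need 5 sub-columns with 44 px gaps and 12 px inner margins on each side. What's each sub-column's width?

94.2 px

Outer content = 938 − 2·15 = 908 px.
12c + 11·40 = 908 → 12c = 468 → c = 39 px.
9-column span = 9·39 + 8·40 = 671 px.
Inner content = 671 − 2·12 = 647 px.
5d + 4·44 = 647 → 5d = 471 → d = 94.2 px.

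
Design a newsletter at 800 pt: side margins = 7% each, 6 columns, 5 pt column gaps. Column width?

110.5 pt

800 × (1 − 2·7%) = 800 × 86% = 688 pt for the columns.
6c + 5·5 = 688 → 6c = 663 → c = 110.5 pt.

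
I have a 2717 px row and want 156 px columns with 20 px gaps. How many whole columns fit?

15 columns

k columns need k·156 + (k−1)·20 = k·176 − 20.
k·176 − 20 ≤ 2717 → k ≤ 2737 / 176 ≈ 15.55, so k = 15.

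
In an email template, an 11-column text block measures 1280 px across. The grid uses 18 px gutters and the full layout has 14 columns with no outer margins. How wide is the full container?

1634 px

Subtracting 10 gutters of 18 leaves 1100 for 11 columns, so c = 100 px.
Summing: 1400 + 234 = 1634 px.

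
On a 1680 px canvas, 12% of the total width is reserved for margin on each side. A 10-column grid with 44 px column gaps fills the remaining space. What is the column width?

88.08 px

Each margin = 12% of 1680 = 201.6 px; content = 1680 − 2·201.6 = 1276.8 px.
10 columns + 9 column gaps: 10c + 9·44 = 1276.8.
10c = 1276.8 − 396 = 880.8, so c = 88.08 px.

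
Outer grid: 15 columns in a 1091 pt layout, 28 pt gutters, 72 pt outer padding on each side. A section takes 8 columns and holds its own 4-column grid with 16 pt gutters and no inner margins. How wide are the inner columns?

111 pt

Take off 144 pt of margins, leaving 947 pt.
947 − 14·28 = 555; ÷15 gives c = 37 pt.
8-column span = 8·37 + 7·28 = 492 pt.
492 − 3·16 = 444; ÷4 gives d = 111 pt.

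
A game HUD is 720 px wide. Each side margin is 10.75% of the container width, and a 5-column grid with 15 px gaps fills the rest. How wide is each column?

101.04 px

Margins: 10.75% × 720 = 77.4 px each, so content = 720 − 154.8 = 565.2 px.
Subtracting 4 gaps of 15 leaves 505.2 for 5 columns, so c = 101.04 px.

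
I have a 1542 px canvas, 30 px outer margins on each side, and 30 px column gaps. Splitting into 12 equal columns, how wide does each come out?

96 px

Take off 60 px of margins, leaving 1482 px.
1482 − 11·30 = 1152; ÷12 gives c = 96 px.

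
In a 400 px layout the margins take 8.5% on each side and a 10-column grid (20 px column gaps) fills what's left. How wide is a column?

Each margin = 8.5% of 400 = 34 px; content = 400 − 2·34 = 332 px.
10c + 9·20 = 332 → 10c = 152 → c = 15.2 px.

15.2 px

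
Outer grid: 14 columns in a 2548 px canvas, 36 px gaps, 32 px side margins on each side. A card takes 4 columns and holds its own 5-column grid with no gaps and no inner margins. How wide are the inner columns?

Take off 64 px of margins, leaving 2484 px.
2484 − 13·36 = 2016; ÷14 gives c = 144 px.
4-column span = 4·144 + 3·36 = 684 px.
5d = 684 → d = 136.8 px.

136.8 px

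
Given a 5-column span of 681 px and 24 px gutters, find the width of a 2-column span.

258 px

681 − 4·24 = 585; ÷5 gives c = 117 px.
Span of 2: 2·117 + 1·24 = 234 + 24 = 258 px.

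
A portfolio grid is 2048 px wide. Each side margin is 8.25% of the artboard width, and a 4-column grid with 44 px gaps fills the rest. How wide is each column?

Margins: 8.25% × 2048 = 168.96 px each, so content = 2048 − 337.92 = 1710.08 px.
4 columns + 3 gaps: 4c + 3·44 = 1710.08.
4c = 1710.08 − 132 = 1578.08, so c = 394.52 px.

394.52 px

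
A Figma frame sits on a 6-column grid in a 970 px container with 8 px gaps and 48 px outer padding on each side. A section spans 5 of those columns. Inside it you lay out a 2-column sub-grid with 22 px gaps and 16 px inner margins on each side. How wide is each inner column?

Take off 96 px of margins, leaving 874 px.
Subtracting 5 gaps of 8 leaves 834 for 6 columns, so c = 139 px.
5-column span = 5·139 + 4·8 = 727 px.
Inner content = 727 − 2·16 = 695 px.
2 columns + 1 gap: 2d + 1·22 = 695.
2d = 695 − 22 = 673, so d = 336.5 px.

336.5 px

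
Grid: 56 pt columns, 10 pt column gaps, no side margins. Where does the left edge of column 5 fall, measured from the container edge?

Each column+gutter stride is 66 pt; with no margin, 4 of them is 264 pt.

264 pt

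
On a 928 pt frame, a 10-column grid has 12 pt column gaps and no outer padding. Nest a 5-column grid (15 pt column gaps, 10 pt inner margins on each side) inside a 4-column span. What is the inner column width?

928 − 9·12 = 820; ÷10 gives c = 82 pt.
4-column span = 4·82 + 3·12 = 364 pt.
Inner content = 364 − 2·10 = 344 pt.
5d + 4·15 = 344 → 5d = 284 → d = 56.8 pt.

56.8 pt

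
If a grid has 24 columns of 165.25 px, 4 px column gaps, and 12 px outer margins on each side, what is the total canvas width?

4082 px

Total width: 2·12 + 24·165.25 + 23·4 = 4082 px.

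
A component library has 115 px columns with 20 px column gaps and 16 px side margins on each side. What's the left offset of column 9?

Column 9 starts at margin + 8·(column + gutter) = 16 + 8·135 = 1096 px.

1096 px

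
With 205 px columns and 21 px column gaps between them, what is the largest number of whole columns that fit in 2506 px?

11 columns

k columns need k·205 + (k−1)·21 = k·226 − 21.
k·226 − 21 ≤ 2506 → k ≤ 2527 / 226 ≈ 11.18, so k = 11.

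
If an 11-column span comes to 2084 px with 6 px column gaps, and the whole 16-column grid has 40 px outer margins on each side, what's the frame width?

2084 − 10·6 = 2024; ÷11 gives c = 184 px.
Adding margins, columns and gutters: 80 + 2944 + 90 = 3114 px.

3114 px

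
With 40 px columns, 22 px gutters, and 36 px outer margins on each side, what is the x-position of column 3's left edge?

Each column+gutter stride is 62 px; 2 of them past the 36 px margin is 36 + 124 = 160 px.

160 px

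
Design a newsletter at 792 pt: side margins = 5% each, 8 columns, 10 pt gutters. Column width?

80.35 pt

Margins: 5% × 792 = 39.6 pt each, so content = 792 − 79.2 = 712.8 pt.
8c + 7·10 = 712.8 → 8c = 642.8 → c = 80.35 pt.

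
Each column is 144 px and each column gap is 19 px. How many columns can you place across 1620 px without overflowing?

k columns need k·144 + (k−1)·19 = k·163 − 19.
k·163 − 19 ≤ 1620 → k ≤ 1639 / 163 ≈ 10.06, so k = 10.

10 columns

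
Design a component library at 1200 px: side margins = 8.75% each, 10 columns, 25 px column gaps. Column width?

1200 × (1 − 2·8.75%) = 1200 × 82.5% = 990 px for the columns.
10c + 9·25 = 990 → 10c = 765 → c = 76.5 px.

76.5 px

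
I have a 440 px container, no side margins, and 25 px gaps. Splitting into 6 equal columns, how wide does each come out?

52.5 px

Subtracting 5 gaps of 25 leaves 315 for 6 columns, so c = 52.5 px.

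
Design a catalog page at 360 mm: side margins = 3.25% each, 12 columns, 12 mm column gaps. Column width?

Each margin = 3.25% of 360 = 11.7 mm; content = 360 − 2·11.7 = 336.6 mm.
Subtracting 11 column gaps of 12 leaves 204.6 for 12 columns, so c = 17.05 mm.

17.05 mm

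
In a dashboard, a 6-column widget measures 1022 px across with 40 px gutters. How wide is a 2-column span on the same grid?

314 px

6c + 5·40 = 1022 → 6c = 822 → c = 137 px.
2 columns plus 1 gutter: 274 + 40 = 314 px.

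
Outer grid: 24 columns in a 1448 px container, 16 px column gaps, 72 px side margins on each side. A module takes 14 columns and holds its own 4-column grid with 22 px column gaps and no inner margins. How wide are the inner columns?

Subtract both margins: 1448 − 2·72 = 1304 px.
Subtracting 23 column gaps of 16 leaves 936 for 24 columns, so c = 39 px.
14-column span = 14·39 + 13·16 = 754 px.
4 columns + 3 column gaps: 4d + 3·22 = 754.
4d = 754 − 66 = 688, so d = 172 px.

172 px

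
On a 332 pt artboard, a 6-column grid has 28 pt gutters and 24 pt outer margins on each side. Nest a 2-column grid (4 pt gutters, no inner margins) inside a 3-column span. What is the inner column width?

62 pt

Inside the margins: 332 − 48 = 284 pt.
284 − 5·28 = 144; ÷6 gives c = 24 pt.
3-column span = 3·24 + 2·28 = 128 pt.
Subtracting 1 gutter of 4 leaves 124 for 2 columns, so d = 62 pt.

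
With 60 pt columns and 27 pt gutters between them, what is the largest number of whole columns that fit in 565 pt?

6 columns

6 columns: 6·60 + 5·27 = 495 pt ≤ 565.
7 columns: 582 pt > 565. So 6.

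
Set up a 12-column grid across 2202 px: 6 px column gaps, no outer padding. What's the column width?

2202 − 11·6 = 2136; ÷12 gives c = 178 px.

178 px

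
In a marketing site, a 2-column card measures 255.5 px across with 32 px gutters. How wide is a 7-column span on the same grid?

974.25 px

2c + 1·32 = 255.5 → 2c = 223.5 → c = 111.75 px.
Span of 7: 7·111.75 + 6·32 = 782.25 + 192 = 974.25 px.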